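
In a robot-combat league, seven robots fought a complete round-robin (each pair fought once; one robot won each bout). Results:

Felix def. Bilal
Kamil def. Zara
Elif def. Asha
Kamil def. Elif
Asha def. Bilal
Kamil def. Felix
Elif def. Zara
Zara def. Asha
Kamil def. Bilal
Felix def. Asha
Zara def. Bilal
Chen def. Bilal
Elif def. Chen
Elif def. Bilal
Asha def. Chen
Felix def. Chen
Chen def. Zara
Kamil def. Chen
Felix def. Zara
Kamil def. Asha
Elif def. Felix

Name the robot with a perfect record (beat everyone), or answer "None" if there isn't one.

Kamil

Kamil has 6 wins out of 6 opponents — a perfect record.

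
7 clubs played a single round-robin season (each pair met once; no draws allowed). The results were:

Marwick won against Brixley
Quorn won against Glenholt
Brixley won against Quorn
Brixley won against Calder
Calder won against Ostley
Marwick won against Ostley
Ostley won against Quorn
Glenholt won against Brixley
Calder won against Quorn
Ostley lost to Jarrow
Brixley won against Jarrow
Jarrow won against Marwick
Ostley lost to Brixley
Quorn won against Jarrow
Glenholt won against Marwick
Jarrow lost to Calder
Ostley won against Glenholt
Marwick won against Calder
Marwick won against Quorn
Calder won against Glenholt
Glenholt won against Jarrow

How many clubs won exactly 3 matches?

Win totals: Brixley 4, Jarrow 2, Calder 4, Marwick 4, Glenholt 3, Quorn 2, Ostley 2.
Exactly 3: Glenholt — 1 club.

1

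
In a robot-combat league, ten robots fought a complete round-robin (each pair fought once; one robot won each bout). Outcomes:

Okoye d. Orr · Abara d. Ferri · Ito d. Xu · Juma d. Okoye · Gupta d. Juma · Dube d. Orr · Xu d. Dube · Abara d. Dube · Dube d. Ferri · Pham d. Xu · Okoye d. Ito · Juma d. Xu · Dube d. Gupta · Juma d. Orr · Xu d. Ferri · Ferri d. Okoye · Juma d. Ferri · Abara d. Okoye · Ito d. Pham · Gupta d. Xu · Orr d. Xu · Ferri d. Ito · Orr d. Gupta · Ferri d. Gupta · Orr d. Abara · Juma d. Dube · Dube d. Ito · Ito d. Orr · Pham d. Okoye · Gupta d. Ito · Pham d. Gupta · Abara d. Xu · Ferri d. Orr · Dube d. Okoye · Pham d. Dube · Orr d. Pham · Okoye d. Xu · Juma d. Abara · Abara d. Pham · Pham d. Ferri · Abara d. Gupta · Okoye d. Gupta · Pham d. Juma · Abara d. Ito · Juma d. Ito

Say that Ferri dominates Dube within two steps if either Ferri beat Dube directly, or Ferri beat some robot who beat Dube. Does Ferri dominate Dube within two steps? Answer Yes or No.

No

Ferri did not beat Dube directly.
Ferri beat Okoye, Ito, Gupta, Orr, but each of them lost to Dube. No two-step path.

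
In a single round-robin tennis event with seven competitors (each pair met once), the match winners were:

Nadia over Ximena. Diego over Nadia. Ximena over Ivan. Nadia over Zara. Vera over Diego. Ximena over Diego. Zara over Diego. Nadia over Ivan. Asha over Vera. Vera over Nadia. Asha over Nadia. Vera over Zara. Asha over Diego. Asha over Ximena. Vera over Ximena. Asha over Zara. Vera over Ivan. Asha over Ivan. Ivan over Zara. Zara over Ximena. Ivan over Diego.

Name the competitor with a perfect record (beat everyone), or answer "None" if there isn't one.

Asha

Asha has 6 wins out of 6 opponents — a perfect record.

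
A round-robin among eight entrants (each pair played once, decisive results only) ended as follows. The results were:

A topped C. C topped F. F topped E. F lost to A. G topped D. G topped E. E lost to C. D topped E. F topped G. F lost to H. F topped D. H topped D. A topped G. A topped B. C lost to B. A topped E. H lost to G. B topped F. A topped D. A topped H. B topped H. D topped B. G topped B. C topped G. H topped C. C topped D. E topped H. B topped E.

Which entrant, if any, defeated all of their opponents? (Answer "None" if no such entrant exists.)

A has 7 wins out of 7 opponents — a perfect record.

A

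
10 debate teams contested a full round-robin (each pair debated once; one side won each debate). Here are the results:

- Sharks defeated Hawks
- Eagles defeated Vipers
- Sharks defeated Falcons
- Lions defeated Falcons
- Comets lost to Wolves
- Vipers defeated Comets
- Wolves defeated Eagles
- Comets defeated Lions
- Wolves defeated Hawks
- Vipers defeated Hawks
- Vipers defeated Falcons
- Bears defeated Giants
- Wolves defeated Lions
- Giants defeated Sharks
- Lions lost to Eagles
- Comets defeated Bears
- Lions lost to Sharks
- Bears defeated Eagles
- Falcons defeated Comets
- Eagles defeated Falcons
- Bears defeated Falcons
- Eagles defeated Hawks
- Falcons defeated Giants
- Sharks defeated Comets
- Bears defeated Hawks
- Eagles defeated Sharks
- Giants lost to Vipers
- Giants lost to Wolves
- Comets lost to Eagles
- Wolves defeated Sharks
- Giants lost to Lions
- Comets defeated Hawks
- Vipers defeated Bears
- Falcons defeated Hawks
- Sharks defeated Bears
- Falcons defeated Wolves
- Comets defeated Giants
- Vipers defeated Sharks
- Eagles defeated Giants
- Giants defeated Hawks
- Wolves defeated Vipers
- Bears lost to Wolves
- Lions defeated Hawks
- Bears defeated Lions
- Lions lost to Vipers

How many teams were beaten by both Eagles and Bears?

4

Eagles beat: Giants, Hawks, Vipers, Falcons, Lions, Sharks, Comets.
Bears beat: Giants, Hawks, Falcons, Lions, Eagles.
Both beat: Giants, Hawks, Falcons, Lions — 4.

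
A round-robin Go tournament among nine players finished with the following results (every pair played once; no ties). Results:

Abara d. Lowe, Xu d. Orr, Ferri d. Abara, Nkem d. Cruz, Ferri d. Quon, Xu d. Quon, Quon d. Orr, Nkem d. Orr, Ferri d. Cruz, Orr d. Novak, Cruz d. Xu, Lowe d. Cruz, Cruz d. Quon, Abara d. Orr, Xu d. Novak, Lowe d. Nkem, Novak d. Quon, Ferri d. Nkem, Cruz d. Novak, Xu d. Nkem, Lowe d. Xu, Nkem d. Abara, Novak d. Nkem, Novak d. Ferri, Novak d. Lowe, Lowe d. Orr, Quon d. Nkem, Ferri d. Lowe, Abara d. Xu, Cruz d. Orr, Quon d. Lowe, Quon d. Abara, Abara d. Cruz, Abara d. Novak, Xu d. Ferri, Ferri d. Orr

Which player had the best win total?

Win totals: Cruz 4, Novak 4, Orr 1, Xu 5, Abara 5, Ferri 6, Quon 4, Nkem 3, Lowe 4.
Ferri leads with 6 wins (next highest: 5).

Ferri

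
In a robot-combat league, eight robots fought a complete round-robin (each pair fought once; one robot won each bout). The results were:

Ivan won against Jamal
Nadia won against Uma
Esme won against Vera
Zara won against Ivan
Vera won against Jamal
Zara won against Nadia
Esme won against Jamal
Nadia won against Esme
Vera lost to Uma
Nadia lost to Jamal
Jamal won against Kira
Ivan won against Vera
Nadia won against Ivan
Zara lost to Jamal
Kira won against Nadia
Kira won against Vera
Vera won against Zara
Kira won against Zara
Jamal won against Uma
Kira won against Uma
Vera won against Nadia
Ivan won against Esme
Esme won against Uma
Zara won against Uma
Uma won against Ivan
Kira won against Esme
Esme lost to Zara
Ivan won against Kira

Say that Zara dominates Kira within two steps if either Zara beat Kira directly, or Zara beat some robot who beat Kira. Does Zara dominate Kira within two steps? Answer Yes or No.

Yes

Zara did not beat Kira directly.
Zara beat Esme, Nadia, Ivan, Uma. Of those, Ivan beat Kira.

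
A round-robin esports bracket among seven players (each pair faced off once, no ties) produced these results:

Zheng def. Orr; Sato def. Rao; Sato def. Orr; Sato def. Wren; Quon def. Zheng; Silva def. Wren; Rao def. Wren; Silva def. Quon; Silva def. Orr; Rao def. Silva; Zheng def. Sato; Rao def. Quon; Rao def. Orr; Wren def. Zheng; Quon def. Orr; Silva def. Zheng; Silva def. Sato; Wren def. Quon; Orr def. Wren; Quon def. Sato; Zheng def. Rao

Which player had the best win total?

Silva

Win totals: Orr 1, Silva 5, Sato 3, Quon 3, Zheng 3, Rao 4, Wren 2.
Silva leads with 5 wins (next highest: 4).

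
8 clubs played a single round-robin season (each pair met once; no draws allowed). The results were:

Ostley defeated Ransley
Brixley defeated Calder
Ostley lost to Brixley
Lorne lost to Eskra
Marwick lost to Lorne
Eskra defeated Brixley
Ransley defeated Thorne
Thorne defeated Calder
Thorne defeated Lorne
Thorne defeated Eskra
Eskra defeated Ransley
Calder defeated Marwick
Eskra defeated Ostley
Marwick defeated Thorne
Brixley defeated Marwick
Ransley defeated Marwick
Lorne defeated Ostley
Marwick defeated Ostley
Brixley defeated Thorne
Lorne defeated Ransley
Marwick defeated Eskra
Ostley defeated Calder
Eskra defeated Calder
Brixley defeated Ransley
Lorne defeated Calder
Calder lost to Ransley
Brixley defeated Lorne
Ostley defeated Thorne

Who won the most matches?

Win totals: Brixley 6, Calder 1, Ransley 3, Lorne 4, Eskra 5, Marwick 3, Thorne 3, Ostley 3.
Brixley leads with 6 wins (next highest: 5).

Brixley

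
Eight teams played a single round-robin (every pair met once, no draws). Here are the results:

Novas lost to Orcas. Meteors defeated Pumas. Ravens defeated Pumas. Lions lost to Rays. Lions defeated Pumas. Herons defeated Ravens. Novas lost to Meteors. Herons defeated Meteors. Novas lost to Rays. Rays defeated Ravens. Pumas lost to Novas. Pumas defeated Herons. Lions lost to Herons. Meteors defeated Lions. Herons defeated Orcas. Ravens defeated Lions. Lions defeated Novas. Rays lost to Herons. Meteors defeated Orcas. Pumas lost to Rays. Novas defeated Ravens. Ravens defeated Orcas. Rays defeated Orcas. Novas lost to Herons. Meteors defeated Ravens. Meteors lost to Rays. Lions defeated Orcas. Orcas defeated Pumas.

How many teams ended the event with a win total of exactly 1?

Win totals: Pumas 1, Lions 3, Novas 2, Rays 6, Orcas 2, Meteors 5, Ravens 3, Herons 6.
Exactly 1: Pumas — 1 team.

1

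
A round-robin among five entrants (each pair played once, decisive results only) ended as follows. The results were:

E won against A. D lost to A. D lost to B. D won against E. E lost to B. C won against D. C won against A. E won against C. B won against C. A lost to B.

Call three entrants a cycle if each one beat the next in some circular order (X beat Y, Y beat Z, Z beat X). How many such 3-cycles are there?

2

Win totals: A 1, B 4, C 2, D 1, E 2.
An entrant with w wins dominates both others in C(w,2) triples; summing gives 0 + 6 + 1 + 0 + 1 = 8 transitive triples.
Total triples C(5,3) = 10, so cyclic triples = 10 − 8 = 2.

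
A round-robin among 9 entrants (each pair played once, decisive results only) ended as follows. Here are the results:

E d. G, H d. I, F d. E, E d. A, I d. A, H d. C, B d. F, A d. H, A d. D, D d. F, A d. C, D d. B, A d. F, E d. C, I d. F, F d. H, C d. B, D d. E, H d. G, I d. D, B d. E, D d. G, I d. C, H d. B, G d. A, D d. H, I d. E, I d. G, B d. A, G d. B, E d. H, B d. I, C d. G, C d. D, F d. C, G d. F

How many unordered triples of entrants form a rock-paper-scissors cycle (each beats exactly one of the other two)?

Win totals: A 4, B 4, C 3, D 5, E 4, F 3, G 3, H 4, I 6.
An entrant with w wins dominates both others in C(w,2) triples; summing gives 6 + 6 + 3 + 10 + 6 + 3 + 3 + 6 + 15 = 58 transitive triples.
Total triples C(9,3) = 84, so cyclic triples = 84 − 58 = 26.

26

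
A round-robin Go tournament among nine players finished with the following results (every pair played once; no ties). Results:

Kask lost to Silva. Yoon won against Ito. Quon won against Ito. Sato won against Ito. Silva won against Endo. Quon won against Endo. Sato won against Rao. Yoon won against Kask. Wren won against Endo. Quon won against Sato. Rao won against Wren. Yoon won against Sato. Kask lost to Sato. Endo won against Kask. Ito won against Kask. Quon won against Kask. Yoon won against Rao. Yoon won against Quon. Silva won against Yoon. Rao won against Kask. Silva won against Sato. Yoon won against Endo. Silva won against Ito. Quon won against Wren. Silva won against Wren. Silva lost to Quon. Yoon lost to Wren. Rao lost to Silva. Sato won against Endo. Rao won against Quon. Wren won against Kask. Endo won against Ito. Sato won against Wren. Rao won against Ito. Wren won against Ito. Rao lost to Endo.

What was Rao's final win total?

Rao's results: beat Quon, Wren, Ito, Kask; lost to Yoon, Endo, Sato, Silva.
That is 4 wins.

4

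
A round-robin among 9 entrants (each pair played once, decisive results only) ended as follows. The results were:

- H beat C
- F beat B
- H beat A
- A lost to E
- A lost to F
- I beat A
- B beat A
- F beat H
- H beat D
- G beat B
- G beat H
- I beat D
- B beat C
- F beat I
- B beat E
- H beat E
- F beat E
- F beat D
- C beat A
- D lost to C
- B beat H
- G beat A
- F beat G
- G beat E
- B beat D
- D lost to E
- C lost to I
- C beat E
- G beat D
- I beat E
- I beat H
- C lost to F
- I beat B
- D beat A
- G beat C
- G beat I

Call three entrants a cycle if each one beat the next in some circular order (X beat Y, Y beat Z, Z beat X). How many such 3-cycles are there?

Win totals: A 0, B 5, C 3, D 1, E 2, F 8, G 7, H 4, I 6.
An entrant with w wins dominates both others in C(w,2) triples; summing gives 0 + 10 + 3 + 0 + 1 + 28 + 21 + 6 + 15 = 84 transitive triples.
Total triples C(9,3) = 84, so cyclic triples = 84 − 84 = 0.

0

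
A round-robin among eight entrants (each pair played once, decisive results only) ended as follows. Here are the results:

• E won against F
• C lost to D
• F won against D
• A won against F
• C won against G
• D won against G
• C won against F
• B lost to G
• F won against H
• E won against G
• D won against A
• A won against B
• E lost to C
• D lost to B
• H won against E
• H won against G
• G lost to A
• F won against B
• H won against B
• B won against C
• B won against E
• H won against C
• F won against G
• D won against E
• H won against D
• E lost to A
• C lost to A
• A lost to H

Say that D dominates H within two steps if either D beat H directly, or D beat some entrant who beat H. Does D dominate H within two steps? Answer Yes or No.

D did not beat H directly.
D beat A, C, E, G, but each of them lost to H. No two-step path.

No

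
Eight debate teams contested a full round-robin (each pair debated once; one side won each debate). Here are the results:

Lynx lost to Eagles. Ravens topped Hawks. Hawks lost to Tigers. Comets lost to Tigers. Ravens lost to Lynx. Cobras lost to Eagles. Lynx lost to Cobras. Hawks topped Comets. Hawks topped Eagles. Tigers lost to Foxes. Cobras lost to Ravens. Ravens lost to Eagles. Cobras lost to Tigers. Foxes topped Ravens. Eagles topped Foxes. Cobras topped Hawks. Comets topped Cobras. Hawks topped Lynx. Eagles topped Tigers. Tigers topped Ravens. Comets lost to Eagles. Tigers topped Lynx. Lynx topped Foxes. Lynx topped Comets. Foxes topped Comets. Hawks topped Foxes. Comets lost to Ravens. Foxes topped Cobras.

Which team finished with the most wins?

Win totals: Hawks 4, Comets 1, Foxes 4, Cobras 2, Lynx 3, Eagles 6, Tigers 5, Ravens 3.
Eagles leads with 6 wins (next highest: 5).

Eagles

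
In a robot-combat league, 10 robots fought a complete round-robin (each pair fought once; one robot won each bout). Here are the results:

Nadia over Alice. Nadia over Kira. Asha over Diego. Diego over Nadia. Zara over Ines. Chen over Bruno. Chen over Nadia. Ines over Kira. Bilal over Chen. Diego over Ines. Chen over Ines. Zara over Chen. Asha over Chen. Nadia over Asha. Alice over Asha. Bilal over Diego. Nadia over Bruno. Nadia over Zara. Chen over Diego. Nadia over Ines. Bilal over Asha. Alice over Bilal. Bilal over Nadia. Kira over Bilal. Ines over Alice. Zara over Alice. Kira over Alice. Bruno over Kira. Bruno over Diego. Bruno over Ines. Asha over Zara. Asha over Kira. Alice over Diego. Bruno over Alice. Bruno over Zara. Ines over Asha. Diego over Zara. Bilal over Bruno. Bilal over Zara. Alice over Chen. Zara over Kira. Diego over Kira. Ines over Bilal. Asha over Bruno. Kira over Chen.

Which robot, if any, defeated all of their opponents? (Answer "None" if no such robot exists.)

None

Highest win total is Nadia with 6 (out of 9 possible).
Nadia lost to Bilal, Chen, Diego, so no robot went undefeated.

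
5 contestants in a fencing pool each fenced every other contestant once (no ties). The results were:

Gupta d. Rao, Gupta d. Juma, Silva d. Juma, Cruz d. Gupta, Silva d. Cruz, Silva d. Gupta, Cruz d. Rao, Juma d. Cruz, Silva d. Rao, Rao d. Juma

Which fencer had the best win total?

Silva

Win totals: Juma 1, Rao 1, Cruz 2, Gupta 2, Silva 4.
Silva leads with 4 wins (next highest: 2).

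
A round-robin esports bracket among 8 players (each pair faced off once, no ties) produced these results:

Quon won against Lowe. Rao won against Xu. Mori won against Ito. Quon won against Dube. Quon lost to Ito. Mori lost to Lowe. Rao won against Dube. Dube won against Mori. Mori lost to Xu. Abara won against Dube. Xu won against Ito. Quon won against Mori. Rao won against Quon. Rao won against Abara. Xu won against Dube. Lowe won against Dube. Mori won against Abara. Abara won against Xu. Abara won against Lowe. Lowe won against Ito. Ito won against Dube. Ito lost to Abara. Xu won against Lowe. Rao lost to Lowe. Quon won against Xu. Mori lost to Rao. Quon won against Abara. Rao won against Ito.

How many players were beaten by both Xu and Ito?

Xu beat: Lowe, Ito, Mori, Dube.
Ito beat: Dube, Quon.
Both beat: Dube — 1.

1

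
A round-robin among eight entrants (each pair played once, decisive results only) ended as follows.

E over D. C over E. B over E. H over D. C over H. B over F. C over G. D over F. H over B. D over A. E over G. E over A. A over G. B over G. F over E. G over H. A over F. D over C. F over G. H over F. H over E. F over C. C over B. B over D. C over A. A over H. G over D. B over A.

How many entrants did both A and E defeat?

A beat: F, G, H.
E beat: A, D, G.
Both beat: G — 1.

1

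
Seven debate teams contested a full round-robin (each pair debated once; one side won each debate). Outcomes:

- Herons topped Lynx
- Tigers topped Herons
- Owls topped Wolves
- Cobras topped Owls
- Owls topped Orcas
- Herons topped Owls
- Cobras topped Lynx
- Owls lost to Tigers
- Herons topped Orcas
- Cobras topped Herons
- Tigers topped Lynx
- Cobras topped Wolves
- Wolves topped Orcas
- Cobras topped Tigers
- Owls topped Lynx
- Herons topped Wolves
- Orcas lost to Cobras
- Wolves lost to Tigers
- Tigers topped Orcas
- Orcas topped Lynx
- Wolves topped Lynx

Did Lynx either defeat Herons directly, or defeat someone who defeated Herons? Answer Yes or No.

No

Lynx did not beat Herons directly.
Lynx beat no one, so there is no intermediate team.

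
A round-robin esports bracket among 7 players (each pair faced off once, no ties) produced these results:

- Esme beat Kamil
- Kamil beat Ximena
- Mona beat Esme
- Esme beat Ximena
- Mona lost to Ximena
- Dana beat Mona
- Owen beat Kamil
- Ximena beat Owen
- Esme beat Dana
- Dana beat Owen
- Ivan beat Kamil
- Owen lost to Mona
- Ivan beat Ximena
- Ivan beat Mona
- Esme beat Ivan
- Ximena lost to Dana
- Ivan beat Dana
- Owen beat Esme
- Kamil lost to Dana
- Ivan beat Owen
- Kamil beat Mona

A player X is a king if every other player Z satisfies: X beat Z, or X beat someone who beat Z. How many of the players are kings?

4

Esme reaches everyone (king).
Dana cannot reach Ivan in two steps.
Ximena cannot reach Dana, Ivan in two steps.
Mona reaches everyone (king).
Kamil cannot reach Dana, Ivan in two steps.
Ivan reaches everyone (king).
Owen reaches everyone (king).
Kings: Esme, Mona, Ivan, Owen — 4.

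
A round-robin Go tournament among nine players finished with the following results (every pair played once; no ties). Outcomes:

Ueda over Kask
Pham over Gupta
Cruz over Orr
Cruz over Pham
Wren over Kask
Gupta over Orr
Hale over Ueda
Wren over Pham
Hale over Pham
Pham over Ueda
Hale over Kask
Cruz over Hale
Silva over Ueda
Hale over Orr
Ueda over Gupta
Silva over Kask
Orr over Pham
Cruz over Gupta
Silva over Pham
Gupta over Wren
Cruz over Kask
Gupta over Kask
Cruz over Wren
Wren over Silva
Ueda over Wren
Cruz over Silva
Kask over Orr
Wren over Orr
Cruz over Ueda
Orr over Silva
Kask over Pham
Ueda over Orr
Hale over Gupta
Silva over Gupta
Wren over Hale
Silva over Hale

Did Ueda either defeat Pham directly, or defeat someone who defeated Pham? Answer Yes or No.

Ueda did not beat Pham directly.
Ueda beat Wren, Kask, Orr, Gupta. Of those, Wren beat Pham.

Yes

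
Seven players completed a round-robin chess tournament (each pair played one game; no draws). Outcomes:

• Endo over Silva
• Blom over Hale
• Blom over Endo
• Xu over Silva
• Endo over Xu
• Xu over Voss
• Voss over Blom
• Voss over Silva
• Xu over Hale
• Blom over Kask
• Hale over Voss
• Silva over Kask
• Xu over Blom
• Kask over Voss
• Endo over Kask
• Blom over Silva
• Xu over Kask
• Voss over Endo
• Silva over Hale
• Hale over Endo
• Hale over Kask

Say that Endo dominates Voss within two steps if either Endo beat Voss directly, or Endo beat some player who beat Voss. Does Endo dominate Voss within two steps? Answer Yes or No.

Endo did not beat Voss directly.
Endo beat Xu, Silva, Kask. Of those, Xu beat Voss.

Yes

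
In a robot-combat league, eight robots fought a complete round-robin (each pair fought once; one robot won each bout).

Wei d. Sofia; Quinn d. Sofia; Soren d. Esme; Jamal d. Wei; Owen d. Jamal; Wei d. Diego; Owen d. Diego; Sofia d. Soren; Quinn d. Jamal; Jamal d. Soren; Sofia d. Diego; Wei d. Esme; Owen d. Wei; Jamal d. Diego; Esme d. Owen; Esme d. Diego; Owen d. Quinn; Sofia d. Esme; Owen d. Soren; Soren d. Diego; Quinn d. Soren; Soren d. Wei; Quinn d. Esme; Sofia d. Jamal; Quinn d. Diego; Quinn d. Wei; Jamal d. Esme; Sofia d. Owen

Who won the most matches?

Quinn

Win totals: Quinn 6, Soren 3, Sofia 5, Esme 2, Wei 3, Diego 0, Owen 5, Jamal 4.
Quinn leads with 6 wins (next highest: 5).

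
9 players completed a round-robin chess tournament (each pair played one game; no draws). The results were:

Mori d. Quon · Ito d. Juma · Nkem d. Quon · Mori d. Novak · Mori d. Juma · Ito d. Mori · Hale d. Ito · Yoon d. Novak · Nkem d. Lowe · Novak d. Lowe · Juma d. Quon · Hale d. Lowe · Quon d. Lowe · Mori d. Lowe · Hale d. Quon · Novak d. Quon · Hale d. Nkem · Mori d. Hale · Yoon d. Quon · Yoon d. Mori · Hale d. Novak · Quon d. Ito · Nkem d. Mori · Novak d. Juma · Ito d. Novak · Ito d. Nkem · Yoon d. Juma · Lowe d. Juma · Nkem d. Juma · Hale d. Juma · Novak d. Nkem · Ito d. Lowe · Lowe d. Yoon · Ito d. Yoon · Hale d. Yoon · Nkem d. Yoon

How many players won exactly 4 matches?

2

Win totals: Novak 4, Juma 1, Nkem 5, Lowe 2, Ito 6, Mori 5, Hale 7, Yoon 4, Quon 2.
Exactly 4: Novak, Yoon — 2 players.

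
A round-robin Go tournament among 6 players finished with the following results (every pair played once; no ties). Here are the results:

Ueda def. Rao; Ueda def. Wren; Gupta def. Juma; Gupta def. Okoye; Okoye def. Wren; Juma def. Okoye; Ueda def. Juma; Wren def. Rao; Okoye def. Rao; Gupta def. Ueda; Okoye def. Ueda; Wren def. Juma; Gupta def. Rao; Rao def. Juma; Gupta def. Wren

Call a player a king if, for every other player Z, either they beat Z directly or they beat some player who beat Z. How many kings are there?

Wren cannot reach Ueda, Gupta in two steps.
Ueda cannot reach Gupta in two steps.
Juma cannot reach Gupta in two steps.
Okoye cannot reach Gupta in two steps.
Gupta reaches everyone (king).
Rao cannot reach Wren, Ueda, Gupta in two steps.
Kings: Gupta — 1.

1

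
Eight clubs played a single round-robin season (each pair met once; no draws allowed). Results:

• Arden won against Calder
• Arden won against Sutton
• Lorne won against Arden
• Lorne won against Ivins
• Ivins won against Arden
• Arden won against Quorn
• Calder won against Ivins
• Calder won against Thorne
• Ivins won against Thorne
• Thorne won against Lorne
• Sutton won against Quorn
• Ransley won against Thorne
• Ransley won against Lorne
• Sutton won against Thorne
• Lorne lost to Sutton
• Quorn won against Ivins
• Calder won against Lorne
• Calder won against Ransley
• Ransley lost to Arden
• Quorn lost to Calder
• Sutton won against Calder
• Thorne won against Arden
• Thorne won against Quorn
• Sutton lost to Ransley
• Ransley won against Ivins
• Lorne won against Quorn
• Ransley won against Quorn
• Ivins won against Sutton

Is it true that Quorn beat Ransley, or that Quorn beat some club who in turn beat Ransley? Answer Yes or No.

No

Quorn did not beat Ransley directly.
Quorn beat Ivins, but each of them lost to Ransley. No two-step path.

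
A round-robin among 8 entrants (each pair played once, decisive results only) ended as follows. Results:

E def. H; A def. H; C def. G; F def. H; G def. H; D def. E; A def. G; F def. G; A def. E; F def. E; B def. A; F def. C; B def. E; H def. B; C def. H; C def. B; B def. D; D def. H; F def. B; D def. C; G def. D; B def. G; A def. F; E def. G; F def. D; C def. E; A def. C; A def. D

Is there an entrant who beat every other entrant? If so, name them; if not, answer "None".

Highest win total is F with 6 (out of 7 possible).
F lost to A, so no entrant went undefeated.

None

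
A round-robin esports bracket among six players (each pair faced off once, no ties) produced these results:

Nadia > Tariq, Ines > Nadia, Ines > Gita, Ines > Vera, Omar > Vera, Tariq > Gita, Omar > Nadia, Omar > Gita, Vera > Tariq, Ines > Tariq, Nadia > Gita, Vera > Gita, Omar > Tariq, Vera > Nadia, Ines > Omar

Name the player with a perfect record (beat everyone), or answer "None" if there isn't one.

Ines

Ines has 5 wins out of 5 opponents — a perfect record.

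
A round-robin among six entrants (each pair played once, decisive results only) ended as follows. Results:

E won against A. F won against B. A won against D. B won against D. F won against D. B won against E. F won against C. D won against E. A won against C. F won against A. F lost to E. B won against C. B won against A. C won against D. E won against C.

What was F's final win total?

F's results: beat A, B, C, D; lost to E.
That is 4 wins.

4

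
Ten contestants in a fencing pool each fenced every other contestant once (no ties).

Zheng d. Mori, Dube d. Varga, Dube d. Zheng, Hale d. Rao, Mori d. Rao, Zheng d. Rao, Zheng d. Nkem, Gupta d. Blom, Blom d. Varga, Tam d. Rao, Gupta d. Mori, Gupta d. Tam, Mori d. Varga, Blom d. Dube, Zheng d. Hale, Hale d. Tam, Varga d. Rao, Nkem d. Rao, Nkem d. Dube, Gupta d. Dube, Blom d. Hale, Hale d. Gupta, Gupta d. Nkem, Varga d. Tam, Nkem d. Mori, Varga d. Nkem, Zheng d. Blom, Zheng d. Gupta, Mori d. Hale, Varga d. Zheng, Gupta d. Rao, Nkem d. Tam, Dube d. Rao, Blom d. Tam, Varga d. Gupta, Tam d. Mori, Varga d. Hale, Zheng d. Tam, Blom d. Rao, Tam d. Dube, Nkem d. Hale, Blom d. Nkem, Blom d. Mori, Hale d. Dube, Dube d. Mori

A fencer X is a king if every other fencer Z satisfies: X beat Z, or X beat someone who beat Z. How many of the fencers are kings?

6

Mori cannot reach Blom in two steps.
Zheng reaches everyone (king).
Dube reaches everyone (king).
Tam cannot reach Blom, Gupta, Nkem in two steps.
Hale reaches everyone (king).
Blom reaches everyone (king).
Varga reaches everyone (king).
Gupta reaches everyone (king).
Nkem cannot reach Blom in two steps.
Rao cannot reach Mori, Zheng, Dube, Tam, Hale, Blom, Varga, Gupta, Nkem in two steps.
Kings: Zheng, Dube, Hale, Blom, Varga, Gupta — 6.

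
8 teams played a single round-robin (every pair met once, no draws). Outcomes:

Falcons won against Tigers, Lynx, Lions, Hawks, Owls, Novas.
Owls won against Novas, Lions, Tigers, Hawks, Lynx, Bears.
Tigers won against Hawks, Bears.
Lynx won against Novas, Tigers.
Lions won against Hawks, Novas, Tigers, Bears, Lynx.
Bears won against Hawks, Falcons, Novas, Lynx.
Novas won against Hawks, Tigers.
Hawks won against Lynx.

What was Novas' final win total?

2

Novas' results: beat Hawks, Tigers; lost to Falcons, Lions, Lynx, Bears, Owls.
That is 2 wins.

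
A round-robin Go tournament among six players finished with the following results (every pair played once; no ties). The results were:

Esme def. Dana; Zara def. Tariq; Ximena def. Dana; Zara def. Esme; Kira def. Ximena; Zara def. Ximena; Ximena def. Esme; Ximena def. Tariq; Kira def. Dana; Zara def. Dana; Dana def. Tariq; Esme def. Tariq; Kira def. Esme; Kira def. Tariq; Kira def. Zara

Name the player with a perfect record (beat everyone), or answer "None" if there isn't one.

Kira

Kira has 5 wins out of 5 opponents — a perfect record.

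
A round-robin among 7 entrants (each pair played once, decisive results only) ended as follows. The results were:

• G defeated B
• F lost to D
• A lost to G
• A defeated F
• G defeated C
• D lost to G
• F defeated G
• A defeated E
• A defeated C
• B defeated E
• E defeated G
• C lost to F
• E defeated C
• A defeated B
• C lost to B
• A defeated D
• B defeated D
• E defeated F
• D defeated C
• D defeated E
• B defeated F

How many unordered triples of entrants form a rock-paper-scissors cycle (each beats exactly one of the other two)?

Win totals: A 5, B 4, C 0, D 3, E 3, F 2, G 4.
An entrant with w wins dominates both others in C(w,2) triples; summing gives 10 + 6 + 0 + 3 + 3 + 1 + 6 = 29 transitive triples.
Total triples C(7,3) = 35, so cyclic triples = 35 − 29 = 6.

6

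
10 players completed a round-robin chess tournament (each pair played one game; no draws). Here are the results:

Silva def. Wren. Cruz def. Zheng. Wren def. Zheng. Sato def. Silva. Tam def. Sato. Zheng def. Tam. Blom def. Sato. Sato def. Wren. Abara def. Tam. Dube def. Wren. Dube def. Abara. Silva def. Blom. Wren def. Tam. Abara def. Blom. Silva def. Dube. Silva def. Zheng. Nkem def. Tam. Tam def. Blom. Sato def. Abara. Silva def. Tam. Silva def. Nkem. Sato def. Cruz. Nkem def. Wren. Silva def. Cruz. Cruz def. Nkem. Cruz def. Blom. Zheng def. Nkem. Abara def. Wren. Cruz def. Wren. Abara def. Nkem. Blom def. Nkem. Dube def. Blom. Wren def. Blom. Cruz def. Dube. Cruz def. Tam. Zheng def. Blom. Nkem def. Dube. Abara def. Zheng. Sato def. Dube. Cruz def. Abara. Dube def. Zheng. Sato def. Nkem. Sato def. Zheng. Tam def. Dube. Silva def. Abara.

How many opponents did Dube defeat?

Dube's results: beat Wren, Zheng, Abara, Blom; lost to Nkem, Sato, Tam, Silva, Cruz.
That is 4 wins.

4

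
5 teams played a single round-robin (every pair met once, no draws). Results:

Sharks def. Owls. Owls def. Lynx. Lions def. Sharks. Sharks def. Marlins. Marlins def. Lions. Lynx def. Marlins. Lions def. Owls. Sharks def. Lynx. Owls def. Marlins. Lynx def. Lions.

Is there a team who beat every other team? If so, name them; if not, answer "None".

Highest win total is Sharks with 3 (out of 4 possible).
Sharks lost to Lions, so no team went undefeated.

None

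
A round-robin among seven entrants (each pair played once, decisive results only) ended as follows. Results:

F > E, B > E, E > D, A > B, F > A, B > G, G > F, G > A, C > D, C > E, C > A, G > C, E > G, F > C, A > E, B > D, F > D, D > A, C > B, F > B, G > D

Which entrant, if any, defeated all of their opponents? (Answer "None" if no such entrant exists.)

Highest win total is F with 5 (out of 6 possible).
F lost to G, so no entrant went undefeated.

None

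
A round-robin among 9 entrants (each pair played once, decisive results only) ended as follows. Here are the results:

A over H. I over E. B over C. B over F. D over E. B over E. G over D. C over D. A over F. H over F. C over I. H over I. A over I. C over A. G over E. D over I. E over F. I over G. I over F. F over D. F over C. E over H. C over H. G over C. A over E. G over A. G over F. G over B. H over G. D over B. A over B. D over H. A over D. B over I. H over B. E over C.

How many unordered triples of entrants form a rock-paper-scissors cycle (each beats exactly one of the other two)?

Win totals: A 6, B 4, C 4, D 4, E 3, F 2, G 6, H 4, I 3.
An entrant with w wins dominates both others in C(w,2) triples; summing gives 15 + 6 + 6 + 6 + 3 + 1 + 15 + 6 + 3 = 61 transitive triples.
Total triples C(9,3) = 84, so cyclic triples = 84 − 61 = 23.

23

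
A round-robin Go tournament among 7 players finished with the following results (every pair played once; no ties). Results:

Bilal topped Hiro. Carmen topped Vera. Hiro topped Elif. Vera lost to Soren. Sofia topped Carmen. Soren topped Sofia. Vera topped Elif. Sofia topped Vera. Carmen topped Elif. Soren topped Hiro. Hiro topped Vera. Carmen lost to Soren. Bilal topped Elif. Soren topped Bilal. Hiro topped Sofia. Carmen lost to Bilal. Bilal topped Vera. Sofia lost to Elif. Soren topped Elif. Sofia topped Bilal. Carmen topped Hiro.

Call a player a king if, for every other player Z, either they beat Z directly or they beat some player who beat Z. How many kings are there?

1

Bilal cannot reach Soren in two steps.
Carmen cannot reach Bilal, Soren in two steps.
Sofia cannot reach Soren in two steps.
Hiro cannot reach Soren in two steps.
Soren reaches everyone (king).
Vera cannot reach Bilal, Carmen, Hiro, Soren in two steps.
Elif cannot reach Hiro, Soren in two steps.
Kings: Soren — 1.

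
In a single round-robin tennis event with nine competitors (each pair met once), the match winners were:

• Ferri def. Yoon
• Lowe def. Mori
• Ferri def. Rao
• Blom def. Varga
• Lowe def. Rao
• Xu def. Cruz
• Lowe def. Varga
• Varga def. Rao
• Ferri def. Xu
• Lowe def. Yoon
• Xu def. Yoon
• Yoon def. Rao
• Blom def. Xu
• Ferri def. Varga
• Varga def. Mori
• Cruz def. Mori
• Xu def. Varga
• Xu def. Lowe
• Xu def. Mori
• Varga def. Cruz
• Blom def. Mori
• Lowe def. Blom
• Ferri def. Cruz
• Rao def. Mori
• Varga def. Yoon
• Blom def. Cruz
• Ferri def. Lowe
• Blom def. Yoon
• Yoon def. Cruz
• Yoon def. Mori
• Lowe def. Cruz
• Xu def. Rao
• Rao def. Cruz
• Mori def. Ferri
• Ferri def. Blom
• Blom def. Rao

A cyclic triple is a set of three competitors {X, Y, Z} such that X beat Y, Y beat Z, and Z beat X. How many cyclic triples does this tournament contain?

8

Win totals: Rao 2, Varga 4, Xu 6, Lowe 6, Blom 6, Yoon 3, Cruz 1, Ferri 7, Mori 1.
A competitor with w wins dominates both others in C(w,2) triples; summing gives 1 + 6 + 15 + 15 + 15 + 3 + 0 + 21 + 0 = 76 transitive triples.
Total triples C(9,3) = 84, so cyclic triples = 84 − 76 = 8.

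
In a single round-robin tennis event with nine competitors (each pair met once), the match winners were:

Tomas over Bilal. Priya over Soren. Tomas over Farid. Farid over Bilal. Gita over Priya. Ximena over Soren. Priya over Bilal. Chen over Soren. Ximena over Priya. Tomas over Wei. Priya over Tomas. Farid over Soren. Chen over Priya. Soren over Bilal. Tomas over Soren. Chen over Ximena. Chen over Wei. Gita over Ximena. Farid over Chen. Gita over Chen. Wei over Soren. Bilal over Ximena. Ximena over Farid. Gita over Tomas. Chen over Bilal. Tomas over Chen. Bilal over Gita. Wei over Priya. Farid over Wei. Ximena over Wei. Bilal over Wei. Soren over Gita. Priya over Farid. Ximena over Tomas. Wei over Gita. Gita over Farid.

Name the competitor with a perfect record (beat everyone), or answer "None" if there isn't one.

Highest win total is Ximena with 5 (out of 8 possible).
Ximena lost to Gita, Bilal, Chen, so no competitor went undefeated.

None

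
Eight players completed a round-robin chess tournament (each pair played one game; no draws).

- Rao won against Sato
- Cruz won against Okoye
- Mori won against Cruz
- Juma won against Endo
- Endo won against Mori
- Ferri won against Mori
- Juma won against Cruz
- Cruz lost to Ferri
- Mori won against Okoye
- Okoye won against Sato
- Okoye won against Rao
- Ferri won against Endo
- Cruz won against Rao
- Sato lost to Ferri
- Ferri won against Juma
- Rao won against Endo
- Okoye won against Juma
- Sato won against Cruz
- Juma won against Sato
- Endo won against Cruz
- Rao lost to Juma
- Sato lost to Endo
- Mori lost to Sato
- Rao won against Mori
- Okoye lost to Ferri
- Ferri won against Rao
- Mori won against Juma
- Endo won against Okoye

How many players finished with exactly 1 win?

Win totals: Okoye 3, Mori 3, Endo 4, Cruz 2, Juma 4, Ferri 7, Rao 3, Sato 2.
No player has exactly 1 wins.

0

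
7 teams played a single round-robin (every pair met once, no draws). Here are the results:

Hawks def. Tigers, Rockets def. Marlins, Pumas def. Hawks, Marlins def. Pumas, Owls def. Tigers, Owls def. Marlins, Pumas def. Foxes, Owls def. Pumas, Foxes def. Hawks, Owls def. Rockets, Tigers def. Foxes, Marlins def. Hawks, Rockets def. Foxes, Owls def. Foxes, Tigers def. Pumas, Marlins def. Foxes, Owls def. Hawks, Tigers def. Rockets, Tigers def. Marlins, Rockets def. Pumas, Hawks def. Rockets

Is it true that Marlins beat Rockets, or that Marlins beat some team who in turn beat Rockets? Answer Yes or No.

Marlins did not beat Rockets directly.
Marlins beat Pumas, Foxes, Hawks. Of those, Hawks beat Rockets.

Yes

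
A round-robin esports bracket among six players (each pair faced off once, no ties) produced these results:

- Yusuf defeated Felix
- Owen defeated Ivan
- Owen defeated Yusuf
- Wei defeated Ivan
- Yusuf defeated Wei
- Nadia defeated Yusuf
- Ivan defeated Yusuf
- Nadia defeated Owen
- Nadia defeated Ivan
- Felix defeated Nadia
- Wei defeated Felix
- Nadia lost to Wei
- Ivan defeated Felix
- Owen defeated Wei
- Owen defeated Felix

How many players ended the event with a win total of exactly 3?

Win totals: Ivan 2, Wei 3, Owen 4, Nadia 3, Yusuf 2, Felix 1.
Exactly 3: Wei, Nadia — 2 players.

2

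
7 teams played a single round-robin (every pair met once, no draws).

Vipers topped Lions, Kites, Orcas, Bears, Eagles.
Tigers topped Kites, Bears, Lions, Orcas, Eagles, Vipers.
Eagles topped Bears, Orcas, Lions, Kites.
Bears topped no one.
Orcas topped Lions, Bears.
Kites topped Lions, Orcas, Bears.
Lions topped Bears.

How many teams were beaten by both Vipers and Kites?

3

Vipers beat: Kites, Lions, Orcas, Eagles, Bears.
Kites beat: Lions, Orcas, Bears.
Both beat: Lions, Orcas, Bears — 3.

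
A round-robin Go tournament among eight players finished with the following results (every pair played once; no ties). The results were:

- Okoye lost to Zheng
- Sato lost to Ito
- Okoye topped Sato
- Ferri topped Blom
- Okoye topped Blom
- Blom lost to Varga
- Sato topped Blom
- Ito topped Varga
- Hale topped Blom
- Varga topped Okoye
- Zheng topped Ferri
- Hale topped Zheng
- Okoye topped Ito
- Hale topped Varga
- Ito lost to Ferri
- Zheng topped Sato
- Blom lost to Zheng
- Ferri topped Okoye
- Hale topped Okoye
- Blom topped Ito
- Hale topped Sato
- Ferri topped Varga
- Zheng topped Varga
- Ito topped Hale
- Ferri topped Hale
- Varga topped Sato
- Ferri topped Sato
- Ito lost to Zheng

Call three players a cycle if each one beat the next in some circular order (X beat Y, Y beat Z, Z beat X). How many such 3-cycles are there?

Win totals: Ferri 6, Varga 3, Zheng 6, Blom 1, Sato 1, Ito 3, Okoye 3, Hale 5.
A player with w wins dominates both others in C(w,2) triples; summing gives 15 + 3 + 15 + 0 + 0 + 3 + 3 + 10 = 49 transitive triples.
Total triples C(8,3) = 56, so cyclic triples = 56 − 49 = 7.

7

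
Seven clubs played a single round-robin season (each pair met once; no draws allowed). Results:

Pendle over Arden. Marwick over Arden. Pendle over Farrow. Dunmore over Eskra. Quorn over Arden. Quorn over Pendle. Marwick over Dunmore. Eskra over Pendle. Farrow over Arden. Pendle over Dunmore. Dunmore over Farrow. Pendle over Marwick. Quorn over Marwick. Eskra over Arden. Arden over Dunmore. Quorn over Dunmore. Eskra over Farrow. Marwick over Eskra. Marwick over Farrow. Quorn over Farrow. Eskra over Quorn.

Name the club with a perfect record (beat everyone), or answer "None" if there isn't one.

Highest win total is Quorn with 5 (out of 6 possible).
Quorn lost to Eskra, so no club went undefeated.

None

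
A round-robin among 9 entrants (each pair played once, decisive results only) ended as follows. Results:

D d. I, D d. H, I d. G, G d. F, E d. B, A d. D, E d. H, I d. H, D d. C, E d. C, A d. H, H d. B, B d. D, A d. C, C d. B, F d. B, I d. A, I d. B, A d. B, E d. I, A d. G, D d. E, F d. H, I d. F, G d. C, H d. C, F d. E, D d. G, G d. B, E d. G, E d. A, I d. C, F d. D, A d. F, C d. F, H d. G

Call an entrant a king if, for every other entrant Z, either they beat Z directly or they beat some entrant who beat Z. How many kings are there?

A reaches everyone (king).
B cannot reach A, F in two steps.
C cannot reach A, G, I in two steps.
D reaches everyone (king).
E reaches everyone (king).
F reaches everyone (king).
G cannot reach A, I in two steps.
H cannot reach A, E, I in two steps.
I reaches everyone (king).
Kings: A, D, E, F, I — 5.

5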